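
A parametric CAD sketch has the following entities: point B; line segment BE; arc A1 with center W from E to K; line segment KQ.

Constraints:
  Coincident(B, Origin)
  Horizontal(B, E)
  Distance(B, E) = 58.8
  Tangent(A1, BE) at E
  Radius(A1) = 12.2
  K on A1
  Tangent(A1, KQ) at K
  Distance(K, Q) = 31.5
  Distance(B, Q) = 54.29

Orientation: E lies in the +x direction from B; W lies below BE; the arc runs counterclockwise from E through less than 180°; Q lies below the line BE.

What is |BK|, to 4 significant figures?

47.91

Checks: |WK| = 12.20 ✓; ∠(WK, KQ) = 90.00° ✓; |KQ| = 31.50 ✓; |BQ| = 54.29 ✓.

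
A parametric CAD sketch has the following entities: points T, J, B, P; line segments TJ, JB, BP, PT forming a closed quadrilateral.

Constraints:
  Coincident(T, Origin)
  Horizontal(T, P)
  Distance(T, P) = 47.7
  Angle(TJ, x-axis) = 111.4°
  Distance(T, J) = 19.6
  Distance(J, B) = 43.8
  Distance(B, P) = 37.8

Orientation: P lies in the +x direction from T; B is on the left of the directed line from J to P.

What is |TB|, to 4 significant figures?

48.31

T is at the origin; TP is horizontal with |TP| = 47.7 and P in +x, so P = (47.7, 0). TJ runs at 111.4° with |TJ| = 19.6, so J = (-7.152, 18.25). B is determined by |JB| = 43.8 and |BP| = 37.8 together: it lies at the intersection of circle(J, 43.8) and circle(P, 37.8). With |JP| = 57.81, the foot of the radical line on JP is 33.14 from J and the perpendicular offset is √(43.8² − 33.14²) = 28.64. Taking the left-of-JP solution: B = (33.33, 34.96).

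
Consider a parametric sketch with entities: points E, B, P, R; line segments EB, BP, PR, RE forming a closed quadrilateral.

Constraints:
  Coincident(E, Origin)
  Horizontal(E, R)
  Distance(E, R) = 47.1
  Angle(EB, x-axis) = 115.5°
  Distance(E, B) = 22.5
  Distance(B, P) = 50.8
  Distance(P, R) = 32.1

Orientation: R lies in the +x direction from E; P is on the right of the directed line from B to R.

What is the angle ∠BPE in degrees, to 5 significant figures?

9.7038°

E is at the origin; E and R share the same y with |ER| = 47.1 and R in +x, so R = (47.1, 0). EB runs at 115.5° with |EB| = 22.5, so B = (-9.6865, 20.308). P is determined by |BP| = 50.8 and |PR| = 32.1 together: it lies at the intersection of circle(B, 50.8) and circle(R, 32.1). With |BR| = 60.309, the foot of the radical line on BR is 43.007 from B and the perpendicular offset is √(50.8² − 43.007²) = 27.038. Taking the right-of-BR solution: P = (21.704, -19.633).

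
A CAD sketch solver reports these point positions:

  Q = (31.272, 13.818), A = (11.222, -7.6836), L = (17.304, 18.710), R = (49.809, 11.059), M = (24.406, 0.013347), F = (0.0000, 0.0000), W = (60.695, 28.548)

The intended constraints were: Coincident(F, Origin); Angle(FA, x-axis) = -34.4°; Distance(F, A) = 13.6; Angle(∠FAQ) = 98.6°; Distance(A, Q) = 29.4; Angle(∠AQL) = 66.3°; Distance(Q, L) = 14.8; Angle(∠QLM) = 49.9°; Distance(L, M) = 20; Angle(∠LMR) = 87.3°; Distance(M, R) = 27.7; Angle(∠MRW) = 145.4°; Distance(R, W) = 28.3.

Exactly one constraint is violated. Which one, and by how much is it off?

Distance(R, W) = 28.3 — off by 7.70.

F = (0.00, 0.00) ✓; FA at -34.40° ✓; |FA| = 13.60 ✓; ∠FAQ = 98.60° ✓; |AQ| = 29.40 ✓; ∠AQL = 66.30° ✓; |QL| = 14.80 ✓; ∠QLM = 49.90° ✓; |LM| = 20.00 ✓; ∠LMR = 87.30° ✓; |MR| = 27.70 ✓; ∠MRW = 145.4° ✓; |RW| = 20.60 ✗.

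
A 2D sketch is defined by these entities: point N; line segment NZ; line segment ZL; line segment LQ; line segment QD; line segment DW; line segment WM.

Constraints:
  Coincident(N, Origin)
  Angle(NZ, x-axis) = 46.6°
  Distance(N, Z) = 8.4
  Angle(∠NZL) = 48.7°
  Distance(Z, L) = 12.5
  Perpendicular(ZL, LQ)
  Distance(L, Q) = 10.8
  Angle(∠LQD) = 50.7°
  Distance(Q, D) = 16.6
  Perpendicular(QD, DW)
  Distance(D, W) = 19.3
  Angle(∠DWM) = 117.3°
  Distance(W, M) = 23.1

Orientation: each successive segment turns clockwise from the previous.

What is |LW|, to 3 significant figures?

14.7

N is at the origin; NZ runs at 46.6° with length 8.4, so Z = (5.77, 6.10). ∠NZL = 48.7° gives ZL at -84.7° from the x-axis; with |ZL| = 12.5, L = (6.93, -6.34). The perpendicularity gives LQ at right angles to ZL, so LQ runs at -175°; with |LQ| = 10.8, Q = (-3.83, -7.34). ∠LQD = 50.7° gives QD at 56.0° from the x-axis; with |QD| = 16.6, D = (5.45, 6.42). The perpendicularity gives DW at right angles to QD, so DW runs at -34.0°; with |DW| = 19.3, W = (21.5, -4.37). Then |LW| = |W − L| = 14.7.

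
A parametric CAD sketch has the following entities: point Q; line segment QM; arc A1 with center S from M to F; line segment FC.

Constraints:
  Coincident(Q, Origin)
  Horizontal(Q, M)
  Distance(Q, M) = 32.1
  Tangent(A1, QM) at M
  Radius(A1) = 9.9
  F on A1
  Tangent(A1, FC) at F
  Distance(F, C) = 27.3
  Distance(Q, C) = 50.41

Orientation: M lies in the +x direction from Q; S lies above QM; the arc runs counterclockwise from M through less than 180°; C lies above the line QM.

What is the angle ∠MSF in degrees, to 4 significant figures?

110.1°

Checks: Q = (0.00, 0.00) ✓; |SF| = 9.900 ✓; ∠(SF, FC) = 90.00° ✓; |FC| = 27.30 ✓; |QC| = 50.41 ✓.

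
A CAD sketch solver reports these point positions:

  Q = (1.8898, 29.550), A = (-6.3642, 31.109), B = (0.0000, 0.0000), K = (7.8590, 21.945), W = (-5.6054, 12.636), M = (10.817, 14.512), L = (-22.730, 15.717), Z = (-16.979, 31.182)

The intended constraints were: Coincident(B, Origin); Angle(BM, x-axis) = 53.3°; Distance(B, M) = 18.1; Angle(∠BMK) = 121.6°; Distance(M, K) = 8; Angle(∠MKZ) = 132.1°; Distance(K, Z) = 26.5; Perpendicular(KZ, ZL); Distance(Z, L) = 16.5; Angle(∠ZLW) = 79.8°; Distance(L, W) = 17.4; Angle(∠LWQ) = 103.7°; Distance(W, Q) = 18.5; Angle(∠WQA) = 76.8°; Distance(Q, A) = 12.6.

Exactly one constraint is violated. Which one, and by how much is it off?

Distance(Q, A) = 12.6 — off by 4.20.

B = (0.00, 0.00) ✓; BM at 53.30° ✓; |BM| = 18.10 ✓; ∠BMK = 121.6° ✓; |MK| = 8.000 ✓; ∠MKZ = 132.1° ✓; |KZ| = 26.50 ✓; ∠(KZ, ZL) = 90.00° ✓; |ZL| = 16.50 ✓; ∠ZLW = 79.80° ✓; |LW| = 17.40 ✓; ∠LWQ = 103.7° ✓; |WQ| = 18.50 ✓; ∠WQA = 76.80° ✓; |QA| = 8.400 ✗.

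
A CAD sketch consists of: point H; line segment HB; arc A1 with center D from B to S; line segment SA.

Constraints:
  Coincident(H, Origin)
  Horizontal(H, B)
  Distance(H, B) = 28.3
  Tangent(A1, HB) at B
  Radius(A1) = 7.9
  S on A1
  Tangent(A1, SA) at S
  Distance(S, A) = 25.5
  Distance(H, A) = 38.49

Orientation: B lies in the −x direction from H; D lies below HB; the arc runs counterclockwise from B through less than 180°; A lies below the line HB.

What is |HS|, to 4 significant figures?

36.88

H is at the origin; H and B share the same y with |HB| = 28.3 and B on the −x side, so B = (-28.30, 0.000). Since A1 is tangent to HB there, DB ⟂ HB, so D = B + (0, -7.9) = (-28.30, -7.900). Since DS ⟂ SA (tangency), |DA| = √(7.9² + 25.5²) = 26.70 regardless of where S sits on A1. So A lies on both circle(H, 38.49) and circle(D, 26.70); the below-HB intersection is A = (-19.59, -33.13). S is the foot of the tangent from A: S = (-34.67, -12.57).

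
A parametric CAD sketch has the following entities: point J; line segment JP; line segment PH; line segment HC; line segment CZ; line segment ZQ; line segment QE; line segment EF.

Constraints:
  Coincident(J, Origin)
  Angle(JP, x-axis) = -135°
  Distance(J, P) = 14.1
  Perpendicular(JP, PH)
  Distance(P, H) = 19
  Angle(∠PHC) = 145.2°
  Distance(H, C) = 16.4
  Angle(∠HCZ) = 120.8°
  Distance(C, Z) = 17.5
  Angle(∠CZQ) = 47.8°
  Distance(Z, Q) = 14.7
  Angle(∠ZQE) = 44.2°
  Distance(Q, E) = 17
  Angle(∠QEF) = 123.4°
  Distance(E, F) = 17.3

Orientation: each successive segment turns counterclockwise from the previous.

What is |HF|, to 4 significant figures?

42.25

J is at the origin; JP runs at -135.0° with length 14.1, so P = (-9.970, -9.970). JP ⟂ PH, so PH runs at -45.00°; with |PH| = 19.0, H = (3.465, -23.41). ∠PHC = 145.2° gives HC at -10.20° from the x-axis; with |HC| = 16.4, C = (19.61, -26.31). ∠HCZ = 120.8° gives CZ at 49.00° from the x-axis; with |CZ| = 17.5, Z = (31.09, -13.10). ∠CZQ = 47.8° gives ZQ at -178.8° from the x-axis; with |ZQ| = 14.7, Q = (16.39, -13.41). ∠ZQE = 44.2° gives QE at -43.00° from the x-axis; with |QE| = 17.0, E = (28.82, -25.00). ∠QEF = 123.4° gives EF at 13.60° from the x-axis; with |EF| = 17.3, F = (45.64, -20.94). Then |HF| = |F − H| = 42.25.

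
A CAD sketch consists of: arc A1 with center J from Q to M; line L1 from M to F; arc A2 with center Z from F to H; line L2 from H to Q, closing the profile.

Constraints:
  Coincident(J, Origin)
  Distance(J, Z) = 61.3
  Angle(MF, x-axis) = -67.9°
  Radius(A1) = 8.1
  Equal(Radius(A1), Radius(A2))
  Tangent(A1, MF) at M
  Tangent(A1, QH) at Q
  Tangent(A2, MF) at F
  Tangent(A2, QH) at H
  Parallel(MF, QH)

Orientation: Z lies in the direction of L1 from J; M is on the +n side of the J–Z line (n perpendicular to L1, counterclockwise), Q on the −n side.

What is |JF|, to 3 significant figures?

61.8

The slot axis is L1's direction at -67.9°, so u = (cos -67.9°, sin -67.9°) = (0.376, -0.927) and n = (−sin -67.9°, cos -67.9°) = (0.927, 0.376). J is at the origin and Z lies 61.3 along u from J, so Z = 61.3·u = (23.1, -56.8). Tangency of A1 to both parallel lines with radius 8.1 puts M and Q at J ± 8.1·n: M = (7.50, 3.05), Q = (-7.50, -3.05). Equal radii place F and H the same way about Z: F = Z + 8.1·n = (30.6, -53.7), H = Z − 8.1·n = (15.6, -59.8). Then |JF| = |F − J| = 61.8.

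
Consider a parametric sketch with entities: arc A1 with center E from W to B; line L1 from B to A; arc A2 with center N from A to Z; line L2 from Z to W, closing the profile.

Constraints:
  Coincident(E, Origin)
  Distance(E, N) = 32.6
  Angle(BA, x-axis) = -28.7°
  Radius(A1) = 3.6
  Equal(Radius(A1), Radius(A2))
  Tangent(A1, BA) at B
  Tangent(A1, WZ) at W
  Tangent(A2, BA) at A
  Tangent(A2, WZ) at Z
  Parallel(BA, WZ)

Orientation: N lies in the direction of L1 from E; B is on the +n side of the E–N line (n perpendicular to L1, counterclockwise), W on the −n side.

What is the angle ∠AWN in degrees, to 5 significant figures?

6.1527°

The slot axis is L1's direction at -28.7°, so u = (cos -28.7°, sin -28.7°) = (0.87715, -0.48022) and n = (−sin -28.7°, cos -28.7°) = (0.48022, 0.87715). E is at the origin and N lies 32.6 along u from E, so N = 32.6·u = (28.595, -15.655). Tangency of A1 to both parallel lines with radius 3.6 puts B and W at E ± 3.6·n: B = (1.7288, 3.1577), W = (-1.7288, -3.1577). Equal radii place A and Z the same way about N: A = N + 3.6·n = (30.324, -12.498), Z = N − 3.6·n = (26.866, -18.813). Then cos ∠AWN = WA·WN / (|WA||WN|), giving 6.1527°.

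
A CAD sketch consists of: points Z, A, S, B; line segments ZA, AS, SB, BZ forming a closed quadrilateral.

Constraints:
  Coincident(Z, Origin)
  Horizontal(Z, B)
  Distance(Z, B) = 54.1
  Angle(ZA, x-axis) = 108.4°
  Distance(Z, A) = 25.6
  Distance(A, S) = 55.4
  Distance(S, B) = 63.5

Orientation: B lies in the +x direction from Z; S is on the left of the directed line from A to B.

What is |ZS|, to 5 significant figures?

69.215

Z is at the origin; Z and B share the same y with |ZB| = 54.1 and B in +x, so B = (54.1, 0). ZA runs at 108.4° with |ZA| = 25.6, so A = (-8.0806, 24.291). S is determined by |AS| = 55.4 and |SB| = 63.5 together: it lies at the intersection of circle(A, 55.4) and circle(B, 63.5). With |AB| = 66.757, the foot of the radical line on AB is 26.165 from A and the perpendicular offset is √(55.4² − 26.165²) = 48.832. Taking the left-of-AB solution: S = (34.059, 60.255).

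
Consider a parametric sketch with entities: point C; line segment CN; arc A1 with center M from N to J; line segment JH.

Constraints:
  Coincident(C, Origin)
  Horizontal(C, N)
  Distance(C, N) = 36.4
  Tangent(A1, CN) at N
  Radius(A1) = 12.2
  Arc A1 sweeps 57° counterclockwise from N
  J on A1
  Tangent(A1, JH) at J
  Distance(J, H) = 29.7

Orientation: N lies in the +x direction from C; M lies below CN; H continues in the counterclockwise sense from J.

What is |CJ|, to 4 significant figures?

26.75

C is at the origin; C and N share the same y with |CN| = 36.4 and N on the +x side, so N = (36.40, 0.000). Tangency of A1 to CN means the radius MN is perpendicular to CN, so M = N + (0, -12.2) = (36.40, -12.20). On A1, N sits at bearing 90° from M; a 57° counterclockwise sweep puts J at bearing 147°, so J = M + 12.2·(cos 147°, sin 147°) = (26.17, -5.555). Then |CJ| = |J − C| = 26.75.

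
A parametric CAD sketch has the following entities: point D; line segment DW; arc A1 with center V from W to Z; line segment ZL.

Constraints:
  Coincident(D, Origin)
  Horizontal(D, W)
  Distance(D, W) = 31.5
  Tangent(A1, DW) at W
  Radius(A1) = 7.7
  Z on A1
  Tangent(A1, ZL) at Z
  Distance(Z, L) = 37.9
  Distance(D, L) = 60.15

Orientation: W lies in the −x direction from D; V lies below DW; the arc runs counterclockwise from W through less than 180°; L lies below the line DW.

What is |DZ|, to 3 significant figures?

39.9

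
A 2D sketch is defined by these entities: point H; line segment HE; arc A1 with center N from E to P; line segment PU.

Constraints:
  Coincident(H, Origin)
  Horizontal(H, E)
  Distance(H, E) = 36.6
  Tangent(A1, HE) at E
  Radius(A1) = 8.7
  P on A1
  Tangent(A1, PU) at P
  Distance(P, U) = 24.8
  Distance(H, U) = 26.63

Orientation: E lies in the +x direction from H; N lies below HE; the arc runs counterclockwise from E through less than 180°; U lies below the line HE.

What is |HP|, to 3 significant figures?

30.0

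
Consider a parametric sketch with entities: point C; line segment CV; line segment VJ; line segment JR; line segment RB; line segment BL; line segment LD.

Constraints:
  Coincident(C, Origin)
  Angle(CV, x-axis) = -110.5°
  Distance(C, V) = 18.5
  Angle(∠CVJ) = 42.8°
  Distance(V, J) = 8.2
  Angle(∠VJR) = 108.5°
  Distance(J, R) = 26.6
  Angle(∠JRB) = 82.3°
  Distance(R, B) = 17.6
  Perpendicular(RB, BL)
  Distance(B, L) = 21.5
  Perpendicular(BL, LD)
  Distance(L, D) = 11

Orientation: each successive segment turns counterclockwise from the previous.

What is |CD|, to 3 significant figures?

10.4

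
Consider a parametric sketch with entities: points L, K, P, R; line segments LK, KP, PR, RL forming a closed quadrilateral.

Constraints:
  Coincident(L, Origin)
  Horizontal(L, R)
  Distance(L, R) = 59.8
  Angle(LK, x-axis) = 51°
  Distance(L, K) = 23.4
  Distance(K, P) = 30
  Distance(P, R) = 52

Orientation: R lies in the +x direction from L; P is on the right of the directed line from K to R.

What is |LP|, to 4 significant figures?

14.45

L is at the origin; LR is horizontal with |LR| = 59.8 and R in +x, so R = (59.8, 0). LK runs at 51.0° with |LK| = 23.4, so K = (14.73, 18.19). P is determined by |KP| = 30.0 and |PR| = 52.0 together: it lies at the intersection of circle(K, 30.0) and circle(R, 52.0). With |KR| = 48.60, the foot of the radical line on KR is 5.744 from K and the perpendicular offset is √(30.0² − 5.744²) = 29.44. Taking the right-of-KR solution: P = (9.036, -11.27).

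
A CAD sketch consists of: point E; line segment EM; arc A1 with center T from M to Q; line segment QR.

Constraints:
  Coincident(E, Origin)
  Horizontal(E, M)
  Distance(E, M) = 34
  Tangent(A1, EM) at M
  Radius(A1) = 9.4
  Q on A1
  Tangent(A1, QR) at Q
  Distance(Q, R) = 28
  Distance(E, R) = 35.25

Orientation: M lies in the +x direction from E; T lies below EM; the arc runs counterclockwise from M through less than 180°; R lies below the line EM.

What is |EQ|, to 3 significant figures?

26.0

Checks: |TM| = 9.400 ✓; |TQ| = 9.400 ✓; ∠(TQ, QR) = 90.00° ✓; |QR| = 28.00 ✓; |ER| = 35.25 ✓.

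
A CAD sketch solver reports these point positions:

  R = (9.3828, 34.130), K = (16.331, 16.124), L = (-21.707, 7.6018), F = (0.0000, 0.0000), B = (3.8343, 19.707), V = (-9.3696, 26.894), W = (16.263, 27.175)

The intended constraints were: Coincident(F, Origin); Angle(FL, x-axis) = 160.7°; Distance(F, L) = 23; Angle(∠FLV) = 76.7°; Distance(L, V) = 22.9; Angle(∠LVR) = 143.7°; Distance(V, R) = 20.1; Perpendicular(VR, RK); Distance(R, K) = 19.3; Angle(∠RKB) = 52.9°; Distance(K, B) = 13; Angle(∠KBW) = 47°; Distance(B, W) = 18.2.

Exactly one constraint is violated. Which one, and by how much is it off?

Distance(B, W) = 18.2 — off by 3.70.

F = (0.00, 0.00) ✓; FL at 160.7° ✓; |FL| = 23.00 ✓; ∠FLV = 76.70° ✓; |LV| = 22.90 ✓; ∠LVR = 143.7° ✓; |VR| = 20.10 ✓; ∠(VR, RK) = 90.00° ✓; |RK| = 19.30 ✓; ∠RKB = 52.90° ✓; |KB| = 13.00 ✓; ∠KBW = 47.00° ✓; |BW| = 14.50 ✗.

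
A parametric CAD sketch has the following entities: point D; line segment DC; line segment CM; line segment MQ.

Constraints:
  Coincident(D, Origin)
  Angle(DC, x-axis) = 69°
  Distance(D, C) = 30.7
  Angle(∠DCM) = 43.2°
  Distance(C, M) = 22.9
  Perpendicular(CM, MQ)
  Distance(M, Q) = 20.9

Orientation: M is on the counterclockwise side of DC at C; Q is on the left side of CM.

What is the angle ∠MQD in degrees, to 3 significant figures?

103°

D is at the origin; DC runs at 69.0° with length 30.7, so C = 30.7·(cos 69.0°, sin 69.0°) = (11.0, 28.7). ∠DCM = 43.2°, so CM runs at 69.0° + (180° − 43.2°) = 206° from the x-axis; with |CM| = 22.9, M = C + 22.9·(cos 206°, sin 206°) = (-9.62, 18.7). The perpendicularity gives MQ at right angles to CM; with |MQ| = 20.9 on the left of CM, Q = M + 20.9·(0.435, -0.900) = (-0.519, -0.123). Then cos ∠MQD = QM·QD / (|QM||QD|), giving 103°.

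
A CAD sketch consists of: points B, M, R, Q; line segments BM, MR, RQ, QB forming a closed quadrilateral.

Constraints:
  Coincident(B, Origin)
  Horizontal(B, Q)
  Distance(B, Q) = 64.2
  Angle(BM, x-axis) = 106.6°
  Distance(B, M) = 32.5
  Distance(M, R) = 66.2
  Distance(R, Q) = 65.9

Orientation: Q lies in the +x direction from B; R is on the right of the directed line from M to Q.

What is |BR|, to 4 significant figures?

33.75

Checks: |MR| = 66.20 ✓; |RQ| = 65.90 ✓.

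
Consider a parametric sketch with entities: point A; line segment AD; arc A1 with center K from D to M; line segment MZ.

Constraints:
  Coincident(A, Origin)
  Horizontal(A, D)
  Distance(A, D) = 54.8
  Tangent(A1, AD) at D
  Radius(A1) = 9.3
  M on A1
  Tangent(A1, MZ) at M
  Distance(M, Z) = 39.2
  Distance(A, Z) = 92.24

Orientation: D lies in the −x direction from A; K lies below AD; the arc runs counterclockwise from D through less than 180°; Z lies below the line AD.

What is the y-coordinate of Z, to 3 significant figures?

-36.1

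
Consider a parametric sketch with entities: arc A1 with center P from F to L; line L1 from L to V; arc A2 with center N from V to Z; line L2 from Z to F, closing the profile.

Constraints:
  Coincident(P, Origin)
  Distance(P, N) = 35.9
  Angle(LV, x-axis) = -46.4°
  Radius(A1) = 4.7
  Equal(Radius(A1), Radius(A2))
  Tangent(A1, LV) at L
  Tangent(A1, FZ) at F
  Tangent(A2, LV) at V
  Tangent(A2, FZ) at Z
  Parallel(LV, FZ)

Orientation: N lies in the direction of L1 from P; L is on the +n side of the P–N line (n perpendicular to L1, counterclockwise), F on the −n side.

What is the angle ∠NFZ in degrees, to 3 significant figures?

7.46°

Tangency of A1 to both parallel lines with radius 4.7 puts L and F at P ± 4.7·n: L = (3.40, 3.24), F = (-3.40, -3.24). Equal radii place V and Z the same way about N: V = N + 4.7·n = (28.2, -22.8), Z = N − 4.7·n = (21.4, -29.2). Then cos ∠NFZ = FN·FZ / (|FN||FZ|), giving 7.46°.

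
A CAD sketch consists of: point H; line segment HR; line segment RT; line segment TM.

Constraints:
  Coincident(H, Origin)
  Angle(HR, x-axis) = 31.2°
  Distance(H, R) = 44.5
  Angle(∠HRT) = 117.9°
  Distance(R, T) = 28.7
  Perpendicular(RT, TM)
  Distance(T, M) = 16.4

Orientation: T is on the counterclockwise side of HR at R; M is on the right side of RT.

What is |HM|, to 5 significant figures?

74.553

∠HRT = 117.9°, so RT runs at 31.2° + (180° − 117.9°) = 93.300° from the x-axis; with |RT| = 28.7, T = R + 28.7·(cos 93.300°, sin 93.300°) = (36.412, 51.705). RT is perpendicular to TM; with |TM| = 16.4 on the right of RT, M = T + 16.4·(0.99834, 0.057564) = (52.784, 52.649). Then |HM| = |M − H| = 74.553.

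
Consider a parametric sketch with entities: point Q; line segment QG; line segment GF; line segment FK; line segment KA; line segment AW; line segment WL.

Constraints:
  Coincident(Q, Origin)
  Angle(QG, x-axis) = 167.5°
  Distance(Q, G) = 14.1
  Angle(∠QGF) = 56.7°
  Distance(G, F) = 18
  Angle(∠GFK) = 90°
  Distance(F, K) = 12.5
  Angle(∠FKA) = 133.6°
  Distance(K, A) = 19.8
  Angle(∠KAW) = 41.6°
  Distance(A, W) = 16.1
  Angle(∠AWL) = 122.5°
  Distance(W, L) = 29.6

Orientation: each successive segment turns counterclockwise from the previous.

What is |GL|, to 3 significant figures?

31.4

∠KAW = 41.6° gives AW at -154° from the x-axis; with |AW| = 16.1, W = (-2.54, 1.96). ∠AWL = 122.5° gives WL at -96.9° from the x-axis; with |WL| = 29.6, L = (-6.09, -27.4). Then |GL| = |L − G| = 31.4.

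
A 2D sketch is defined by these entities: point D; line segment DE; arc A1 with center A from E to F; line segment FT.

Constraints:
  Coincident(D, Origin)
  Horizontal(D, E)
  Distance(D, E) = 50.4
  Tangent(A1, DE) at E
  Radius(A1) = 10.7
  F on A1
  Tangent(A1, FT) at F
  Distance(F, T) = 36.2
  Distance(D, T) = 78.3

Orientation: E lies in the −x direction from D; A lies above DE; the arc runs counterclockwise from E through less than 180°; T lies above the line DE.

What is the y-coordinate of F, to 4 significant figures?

17.04

D is at the origin; D and E share the same y with |DE| = 50.4 and E on the −x side, so E = (-50.40, 0.000). The tangent condition forces AE to be normal to DE, so A = E + (0, 10.7) = (-50.40, 10.70). Since AF ⟂ FT (tangency), |AT| = √(10.7² + 36.2²) = 37.75 regardless of where F sits on A1. So T lies on both circle(D, 78.3) and circle(A, 37.75); the above-DE intersection is T = (-63.21, 46.21). F is the foot of the tangent from T: F = (-41.78, 17.04).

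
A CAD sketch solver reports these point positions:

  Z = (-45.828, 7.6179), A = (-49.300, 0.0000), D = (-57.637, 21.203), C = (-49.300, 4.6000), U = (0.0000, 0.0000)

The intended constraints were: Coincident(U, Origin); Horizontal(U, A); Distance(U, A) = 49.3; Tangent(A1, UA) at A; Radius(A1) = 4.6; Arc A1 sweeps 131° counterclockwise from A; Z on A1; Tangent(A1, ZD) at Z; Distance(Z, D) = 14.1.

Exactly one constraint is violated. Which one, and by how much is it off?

Distance(Z, D) = 14.1 — off by 3.90.

U = (0.00, 0.00) ✓; U.y = 0.00, A.y = 0.00 ✓; |UA| = 49.30 ✓; ∠(CA, AU) = 90.00° ✓; |CA| = 4.600 ✓; bearing(C→Z) − bearing(C→A) = 131.0° ✓; |CZ| = 4.600 ✓; ∠(CZ, ZD) = 90.00° ✓; |ZD| = 18.00 ✗.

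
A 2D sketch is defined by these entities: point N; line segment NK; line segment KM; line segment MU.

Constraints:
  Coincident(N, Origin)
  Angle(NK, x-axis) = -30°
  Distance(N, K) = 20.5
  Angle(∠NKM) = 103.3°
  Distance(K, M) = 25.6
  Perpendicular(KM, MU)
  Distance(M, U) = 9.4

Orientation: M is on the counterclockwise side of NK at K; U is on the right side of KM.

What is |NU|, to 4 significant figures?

42.20

N is at the origin; NK runs at -30.0° with length 20.5, so K = 20.5·(cos -30.0°, sin -30.0°) = (17.75, -10.25). ∠NKM = 103.3°, so KM runs at -30.0° + (180° − 103.3°) = 46.70° from the x-axis; with |KM| = 25.6, M = K + 25.6·(cos 46.70°, sin 46.70°) = (35.31, 8.381). KM ⟂ MU; with |MU| = 9.4 on the right of KM, U = M + 9.4·(0.7278, -0.6858) = (42.15, 1.934). Then |NU| = |U − N| = 42.20.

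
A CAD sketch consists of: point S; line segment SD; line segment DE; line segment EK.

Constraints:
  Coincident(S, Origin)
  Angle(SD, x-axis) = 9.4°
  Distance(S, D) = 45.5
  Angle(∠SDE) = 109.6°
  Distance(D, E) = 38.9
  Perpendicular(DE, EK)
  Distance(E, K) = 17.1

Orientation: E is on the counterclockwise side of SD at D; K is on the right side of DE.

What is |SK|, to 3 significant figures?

80.8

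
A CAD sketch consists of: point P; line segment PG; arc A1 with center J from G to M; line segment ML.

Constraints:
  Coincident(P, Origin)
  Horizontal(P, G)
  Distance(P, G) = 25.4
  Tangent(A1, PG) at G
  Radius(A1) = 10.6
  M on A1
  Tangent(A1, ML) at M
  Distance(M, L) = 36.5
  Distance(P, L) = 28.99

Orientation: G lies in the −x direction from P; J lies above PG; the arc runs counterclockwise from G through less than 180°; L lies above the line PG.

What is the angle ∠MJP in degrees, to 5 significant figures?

24.412°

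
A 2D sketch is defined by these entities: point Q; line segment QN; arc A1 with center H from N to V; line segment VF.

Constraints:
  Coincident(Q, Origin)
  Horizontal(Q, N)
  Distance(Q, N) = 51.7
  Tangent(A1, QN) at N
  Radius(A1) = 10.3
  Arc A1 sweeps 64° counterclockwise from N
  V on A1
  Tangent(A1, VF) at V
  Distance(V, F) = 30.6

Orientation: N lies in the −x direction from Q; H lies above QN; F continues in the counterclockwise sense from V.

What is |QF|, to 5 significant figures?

44.167

Q is at the origin; QN is horizontal with |QN| = 51.7 and N on the −x side, so N = (-51.700, 0.0000). A1 meets QN tangentially, so HN is at right angles to QN, so H = N + (0, 10.3) = (-51.700, 10.300). On A1, N sits at bearing -90° from H; a 64° counterclockwise sweep puts V at bearing -26°, so V = H + 10.3·(cos -26°, sin -26°) = (-42.442, 5.7848). Since A1 is tangent to VF there, HV ⟂ VF, so VF runs along (−sin -26°, cos -26°); with |VF| = 30.6, F = (-29.028, 33.288). Then |QF| = |F − Q| = 44.167.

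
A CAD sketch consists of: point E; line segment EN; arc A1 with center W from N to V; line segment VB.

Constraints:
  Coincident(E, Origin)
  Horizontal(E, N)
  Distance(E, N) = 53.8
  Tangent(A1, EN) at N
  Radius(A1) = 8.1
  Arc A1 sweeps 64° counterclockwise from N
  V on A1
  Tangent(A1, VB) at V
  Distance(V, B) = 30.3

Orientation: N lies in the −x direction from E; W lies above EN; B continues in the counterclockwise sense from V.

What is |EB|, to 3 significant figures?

46.0

E is at the origin; E and N share the same y with |EN| = 53.8 and N on the −x side, so N = (-53.8, 0.00). The tangent condition forces WN to be normal to EN, so W = N + (0, 8.1) = (-53.8, 8.10). On A1, N sits at bearing -90° from W; a 64° counterclockwise sweep puts V at bearing -26°, so V = W + 8.1·(cos -26°, sin -26°) = (-46.5, 4.55). Since A1 is tangent to VB there, WV ⟂ VB, so VB runs along (−sin -26°, cos -26°); with |VB| = 30.3, B = (-33.2, 31.8). Then |EB| = |B − E| = 46.0.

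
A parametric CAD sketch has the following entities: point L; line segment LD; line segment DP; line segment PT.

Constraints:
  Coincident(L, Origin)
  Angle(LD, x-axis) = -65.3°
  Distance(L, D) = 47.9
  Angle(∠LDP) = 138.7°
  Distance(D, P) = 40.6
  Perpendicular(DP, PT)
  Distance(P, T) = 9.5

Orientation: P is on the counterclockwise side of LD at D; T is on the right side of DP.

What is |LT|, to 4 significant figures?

86.92

∠LDP = 138.7°, so DP runs at -65.3° + (180° − 138.7°) = -24.00° from the x-axis; with |DP| = 40.6, P = D + 40.6·(cos -24.00°, sin -24.00°) = (57.11, -60.03). DP is perpendicular to PT; with |PT| = 9.5 on the right of DP, T = P + 9.5·(-0.4067, -0.9135) = (53.24, -68.71). Then |LT| = |T − L| = 86.92.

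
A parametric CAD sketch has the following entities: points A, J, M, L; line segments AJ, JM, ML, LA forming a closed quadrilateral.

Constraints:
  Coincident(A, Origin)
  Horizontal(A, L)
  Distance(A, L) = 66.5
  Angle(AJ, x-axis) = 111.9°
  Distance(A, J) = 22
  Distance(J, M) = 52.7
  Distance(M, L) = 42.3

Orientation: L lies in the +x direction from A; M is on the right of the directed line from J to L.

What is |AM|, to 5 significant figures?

33.261

A is at the origin; A and L share the same y with |AL| = 66.5 and L in +x, so L = (66.5, 0). AJ runs at 111.9° with |AJ| = 22.0, so J = (-8.2057, 20.412). M is determined by |JM| = 52.7 and |ML| = 42.3 together: it lies at the intersection of circle(J, 52.7) and circle(L, 42.3). With |JL| = 77.444, the foot of the radical line on JL is 45.101 from J and the perpendicular offset is √(52.7² − 45.101²) = 27.262. Taking the right-of-JL solution: M = (28.115, -17.773).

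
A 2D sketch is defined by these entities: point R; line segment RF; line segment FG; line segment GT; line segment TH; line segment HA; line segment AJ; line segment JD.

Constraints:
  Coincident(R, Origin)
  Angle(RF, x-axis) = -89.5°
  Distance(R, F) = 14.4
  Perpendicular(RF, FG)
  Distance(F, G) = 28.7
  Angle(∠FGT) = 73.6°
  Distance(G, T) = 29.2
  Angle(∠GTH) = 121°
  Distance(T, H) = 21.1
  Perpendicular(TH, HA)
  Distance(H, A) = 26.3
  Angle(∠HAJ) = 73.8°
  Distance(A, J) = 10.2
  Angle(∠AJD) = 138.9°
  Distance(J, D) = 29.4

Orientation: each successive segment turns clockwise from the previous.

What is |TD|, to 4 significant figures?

4.755

∠HAJ = 73.8° gives AJ at 178.9° from the x-axis; with |AJ| = 10.2, J = (-3.549, -6.267). ∠AJD = 138.9° gives JD at 137.8° from the x-axis; with |JD| = 29.4, D = (-25.33, 13.48). Then |TD| = |D − T| = 4.755.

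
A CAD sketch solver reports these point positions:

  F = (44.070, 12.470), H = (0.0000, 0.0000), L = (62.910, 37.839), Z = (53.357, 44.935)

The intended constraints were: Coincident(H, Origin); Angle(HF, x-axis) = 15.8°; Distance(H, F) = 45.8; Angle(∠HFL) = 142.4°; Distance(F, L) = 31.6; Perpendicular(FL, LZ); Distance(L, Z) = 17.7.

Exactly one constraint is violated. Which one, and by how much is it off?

Distance(L, Z) = 17.7 — off by 5.80.

H = (0.00, 0.00) ✓; HF at 15.80° ✓; |HF| = 45.80 ✓; ∠HFL = 142.4° ✓; |FL| = 31.60 ✓; ∠(FL, LZ) = 89.99° ✓; |LZ| = 11.90 ✗.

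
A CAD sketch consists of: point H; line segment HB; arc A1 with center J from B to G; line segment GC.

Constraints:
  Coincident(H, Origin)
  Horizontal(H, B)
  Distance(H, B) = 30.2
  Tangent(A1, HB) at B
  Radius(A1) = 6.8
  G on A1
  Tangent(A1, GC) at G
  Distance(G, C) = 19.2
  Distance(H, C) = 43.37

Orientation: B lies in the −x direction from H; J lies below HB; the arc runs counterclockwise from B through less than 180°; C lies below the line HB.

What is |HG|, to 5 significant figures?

37.741

H is at the origin; H and B share the same y with |HB| = 30.2 and B on the −x side, so B = (-30.200, 0.0000). The tangent condition forces JB to be normal to HB, so J = B + (0, -6.8) = (-30.200, -6.8000). Since JG ⟂ GC (tangency), |JC| = √(6.8² + 19.2²) = 20.369 regardless of where G sits on A1. So C lies on both circle(H, 43.37) and circle(J, 20.369); the below-HB intersection is C = (-34.106, -26.791). G is the foot of the tangent from C: G = (-36.926, -7.7988).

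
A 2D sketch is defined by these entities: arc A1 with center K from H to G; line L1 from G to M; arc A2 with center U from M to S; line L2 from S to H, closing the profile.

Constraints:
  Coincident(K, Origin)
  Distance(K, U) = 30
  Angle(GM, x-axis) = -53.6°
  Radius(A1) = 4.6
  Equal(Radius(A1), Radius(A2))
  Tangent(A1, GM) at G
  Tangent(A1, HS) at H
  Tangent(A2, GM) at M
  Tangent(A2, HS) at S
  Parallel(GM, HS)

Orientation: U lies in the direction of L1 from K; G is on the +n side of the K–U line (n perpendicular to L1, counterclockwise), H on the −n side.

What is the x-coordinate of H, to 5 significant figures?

-3.7025

The slot axis is L1's direction at -53.6°, so u = (cos -53.6°, sin -53.6°) = (0.59342, -0.80489) and n = (−sin -53.6°, cos -53.6°) = (0.80489, 0.59342). K is at the origin and U lies 30.0 along u from K, so U = 30.0·u = (17.803, -24.147). Tangency of A1 to both parallel lines with radius 4.6 puts G and H at K ± 4.6·n: G = (3.7025, 2.7297), H = (-3.7025, -2.7297). So H.x = -3.7025.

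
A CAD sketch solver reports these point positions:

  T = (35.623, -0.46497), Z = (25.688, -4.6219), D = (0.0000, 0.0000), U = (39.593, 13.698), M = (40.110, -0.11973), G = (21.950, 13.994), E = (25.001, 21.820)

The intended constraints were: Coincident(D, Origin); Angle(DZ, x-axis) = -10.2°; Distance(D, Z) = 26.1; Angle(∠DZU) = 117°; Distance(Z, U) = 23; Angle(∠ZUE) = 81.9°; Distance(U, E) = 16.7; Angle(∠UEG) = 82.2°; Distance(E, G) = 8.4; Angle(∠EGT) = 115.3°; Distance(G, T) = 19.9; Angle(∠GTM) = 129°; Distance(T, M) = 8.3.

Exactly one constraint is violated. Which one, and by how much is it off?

Distance(T, M) = 8.3 — off by 3.80.

D = (0.00, 0.00) ✓; DZ at -10.20° ✓; |DZ| = 26.10 ✓; ∠DZU = 117.0° ✓; |ZU| = 23.00 ✓; ∠ZUE = 81.90° ✓; |UE| = 16.70 ✓; ∠UEG = 82.20° ✓; |EG| = 8.400 ✓; ∠EGT = 115.3° ✓; |GT| = 19.90 ✓; ∠GTM = 129.0° ✓; |TM| = 4.500 ✗.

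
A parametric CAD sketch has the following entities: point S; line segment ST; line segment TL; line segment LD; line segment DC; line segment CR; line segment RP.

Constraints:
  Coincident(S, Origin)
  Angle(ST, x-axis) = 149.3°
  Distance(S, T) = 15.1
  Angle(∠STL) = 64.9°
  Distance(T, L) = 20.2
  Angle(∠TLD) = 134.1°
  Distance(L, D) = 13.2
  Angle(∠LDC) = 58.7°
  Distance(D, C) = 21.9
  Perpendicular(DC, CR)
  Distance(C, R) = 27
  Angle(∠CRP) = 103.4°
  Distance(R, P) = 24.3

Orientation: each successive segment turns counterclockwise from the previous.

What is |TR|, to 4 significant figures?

12.17

S is at the origin; ST runs at 149.3° with length 15.1, so T = (-12.98, 7.709). ∠STL = 64.9° gives TL at -95.60° from the x-axis; with |TL| = 20.2, L = (-14.95, -12.39). ∠TLD = 134.1° gives LD at -49.70° from the x-axis; with |LD| = 13.2, D = (-6.417, -22.46). ∠LDC = 58.7° gives DC at 71.60° from the x-axis; with |DC| = 21.9, C = (0.4954, -1.681). The perpendicularity gives CR at right angles to DC, so CR runs at 161.6°; with |CR| = 27.0, R = (-25.12, 6.841). Then |TR| = |R − T| = 12.17.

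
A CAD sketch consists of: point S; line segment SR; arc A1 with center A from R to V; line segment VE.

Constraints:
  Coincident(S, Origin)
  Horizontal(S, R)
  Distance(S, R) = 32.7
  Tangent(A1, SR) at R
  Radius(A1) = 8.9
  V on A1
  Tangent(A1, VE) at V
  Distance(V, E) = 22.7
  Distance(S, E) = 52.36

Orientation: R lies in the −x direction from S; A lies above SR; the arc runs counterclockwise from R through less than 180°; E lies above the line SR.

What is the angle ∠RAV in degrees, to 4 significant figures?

133.4°

Checks: |AV| = 8.900 ✓; ∠(AV, VE) = 90.00° ✓; |VE| = 22.70 ✓; |SE| = 52.36 ✓.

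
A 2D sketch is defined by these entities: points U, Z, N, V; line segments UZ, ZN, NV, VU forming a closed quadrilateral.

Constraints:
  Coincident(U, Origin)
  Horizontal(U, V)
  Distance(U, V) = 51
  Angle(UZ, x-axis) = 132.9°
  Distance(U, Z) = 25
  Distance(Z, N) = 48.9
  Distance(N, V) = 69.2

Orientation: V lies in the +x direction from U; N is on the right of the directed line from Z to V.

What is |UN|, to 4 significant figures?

32.27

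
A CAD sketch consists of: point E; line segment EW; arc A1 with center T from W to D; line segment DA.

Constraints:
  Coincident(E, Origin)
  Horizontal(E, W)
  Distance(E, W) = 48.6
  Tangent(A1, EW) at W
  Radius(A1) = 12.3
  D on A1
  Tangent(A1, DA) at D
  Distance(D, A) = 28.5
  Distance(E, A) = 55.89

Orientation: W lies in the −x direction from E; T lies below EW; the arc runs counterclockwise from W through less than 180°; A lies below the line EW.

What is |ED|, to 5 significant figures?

61.107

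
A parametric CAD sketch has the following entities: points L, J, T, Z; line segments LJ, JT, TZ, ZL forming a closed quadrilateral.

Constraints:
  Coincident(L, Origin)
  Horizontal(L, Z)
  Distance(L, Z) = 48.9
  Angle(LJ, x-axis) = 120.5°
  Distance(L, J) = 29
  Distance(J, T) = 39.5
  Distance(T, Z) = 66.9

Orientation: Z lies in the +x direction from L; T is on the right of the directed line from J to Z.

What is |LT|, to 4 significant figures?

21.89

L is at the origin; L and Z share the same y with |LZ| = 48.9 and Z in +x, so Z = (48.9, 0). LJ runs at 120.5° with |LJ| = 29.0, so J = (-14.72, 24.99). T is determined by |JT| = 39.5 and |TZ| = 66.9 together: it lies at the intersection of circle(J, 39.5) and circle(Z, 66.9). With |JZ| = 68.35, the foot of the radical line on JZ is 12.85 from J and the perpendicular offset is √(39.5² − 12.85²) = 37.35. Taking the right-of-JZ solution: T = (-16.41, -14.48).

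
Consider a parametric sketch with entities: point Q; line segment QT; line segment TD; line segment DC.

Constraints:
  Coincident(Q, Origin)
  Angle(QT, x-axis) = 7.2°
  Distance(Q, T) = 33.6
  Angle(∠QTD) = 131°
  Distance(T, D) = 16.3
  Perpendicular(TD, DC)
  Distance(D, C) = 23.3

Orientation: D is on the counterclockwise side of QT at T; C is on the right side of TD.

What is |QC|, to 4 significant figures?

61.95

Q is at the origin; QT runs at 7.2° with length 33.6, so T = 33.6·(cos 7.2°, sin 7.2°) = (33.34, 4.211). ∠QTD = 131.0°, so TD runs at 7.2° + (180° − 131.0°) = 56.20° from the x-axis; with |TD| = 16.3, D = T + 16.3·(cos 56.20°, sin 56.20°) = (42.40, 17.76). The perpendicularity gives DC at right angles to TD; with |DC| = 23.3 on the right of TD, C = D + 23.3·(0.8310, -0.5563) = (61.76, 4.795). Then |QC| = |C − Q| = 61.95.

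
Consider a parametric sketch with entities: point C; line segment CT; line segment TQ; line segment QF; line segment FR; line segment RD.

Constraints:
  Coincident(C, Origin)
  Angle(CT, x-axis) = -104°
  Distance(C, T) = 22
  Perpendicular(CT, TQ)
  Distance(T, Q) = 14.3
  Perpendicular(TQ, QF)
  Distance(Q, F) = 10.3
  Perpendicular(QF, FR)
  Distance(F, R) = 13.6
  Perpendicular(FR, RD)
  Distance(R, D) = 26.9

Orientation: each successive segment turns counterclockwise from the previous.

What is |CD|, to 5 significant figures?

38.606

C is at the origin; CT runs at -104.0° with length 22.0, so T = (-5.3223, -21.347). CT is perpendicular to TQ, so TQ runs at -14.000°; with |TQ| = 14.3, Q = (8.5529, -24.806). TQ is perpendicular to QF, so QF runs at 76.000°; with |QF| = 10.3, F = (11.045, -14.812). QF is perpendicular to FR, so FR runs at 166.00°; with |FR| = 13.6, R = (-2.1513, -11.522). The perpendicularity gives RD at right angles to FR, so RD runs at -104.00°; with |RD| = 26.9, D = (-8.6590, -37.623). Then |CD| = |D − C| = 38.606.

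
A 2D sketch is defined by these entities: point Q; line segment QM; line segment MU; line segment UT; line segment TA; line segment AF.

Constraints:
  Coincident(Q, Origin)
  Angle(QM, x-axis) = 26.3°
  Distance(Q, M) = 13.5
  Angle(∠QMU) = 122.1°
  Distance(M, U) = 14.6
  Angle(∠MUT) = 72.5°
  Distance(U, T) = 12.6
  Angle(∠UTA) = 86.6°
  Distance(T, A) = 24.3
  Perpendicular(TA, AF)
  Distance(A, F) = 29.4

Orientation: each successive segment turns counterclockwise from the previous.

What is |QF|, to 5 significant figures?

36.019

Q is at the origin; QM runs at 26.3° with length 13.5, so M = (12.103, 5.9815). ∠QMU = 122.1° gives MU at 84.200° from the x-axis; with |MU| = 14.6, U = (13.578, 20.507). ∠MUT = 72.5° gives UT at -168.30° from the x-axis; with |UT| = 12.6, T = (1.2398, 17.952). ∠UTA = 86.6° gives TA at -74.900° from the x-axis; with |TA| = 24.3, A = (7.5700, -5.5094). TA is perpendicular to AF, so AF runs at 15.100°; with |AF| = 29.4, F = (35.955, 2.1494). Then |QF| = |F − Q| = 36.019.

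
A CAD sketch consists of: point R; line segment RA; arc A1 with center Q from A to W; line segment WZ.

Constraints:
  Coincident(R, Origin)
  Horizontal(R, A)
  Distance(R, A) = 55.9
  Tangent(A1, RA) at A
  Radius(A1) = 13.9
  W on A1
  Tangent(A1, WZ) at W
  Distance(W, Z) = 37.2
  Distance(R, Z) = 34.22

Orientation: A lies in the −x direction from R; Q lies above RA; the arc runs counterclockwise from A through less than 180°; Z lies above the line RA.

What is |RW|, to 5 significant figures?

46.730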